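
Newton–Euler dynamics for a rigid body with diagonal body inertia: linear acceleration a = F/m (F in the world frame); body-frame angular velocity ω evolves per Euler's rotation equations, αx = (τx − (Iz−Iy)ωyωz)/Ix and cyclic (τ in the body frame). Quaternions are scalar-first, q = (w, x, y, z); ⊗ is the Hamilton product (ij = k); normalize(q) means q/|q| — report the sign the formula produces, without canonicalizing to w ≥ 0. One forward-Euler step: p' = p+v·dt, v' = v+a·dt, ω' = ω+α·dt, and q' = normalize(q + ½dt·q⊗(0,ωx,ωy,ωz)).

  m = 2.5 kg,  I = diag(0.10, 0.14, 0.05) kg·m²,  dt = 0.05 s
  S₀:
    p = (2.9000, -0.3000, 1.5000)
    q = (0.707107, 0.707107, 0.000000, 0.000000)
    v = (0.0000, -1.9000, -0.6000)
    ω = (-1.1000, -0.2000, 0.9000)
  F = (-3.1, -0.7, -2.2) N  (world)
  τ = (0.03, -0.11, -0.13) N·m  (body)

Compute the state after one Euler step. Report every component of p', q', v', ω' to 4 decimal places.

p' = (2.9000, -0.3950, 1.4700)
q' = (0.7261, 0.6872, -0.0194, 0.0124)
v' = (-0.0620, -1.9140, -0.6440)
ω' = (-1.0931, -0.2216, 0.7612)

angular accel α = (0.1380, -0.4321, -2.7760)
new body rate ω' = (-1.0931, -0.2216, 0.7612)
q⊗(0,ω) = (0.7778177, -0.7778177, -0.7778177, 0.4949749)
q + ½dt·q⊗(0,ω), renormalized = (0.7261, 0.6872, -0.0194, 0.0124)
new position p' = (2.9000, -0.3950, 1.4700)
v + (F/m)dt = (-0.0620, -1.9140, -0.6440)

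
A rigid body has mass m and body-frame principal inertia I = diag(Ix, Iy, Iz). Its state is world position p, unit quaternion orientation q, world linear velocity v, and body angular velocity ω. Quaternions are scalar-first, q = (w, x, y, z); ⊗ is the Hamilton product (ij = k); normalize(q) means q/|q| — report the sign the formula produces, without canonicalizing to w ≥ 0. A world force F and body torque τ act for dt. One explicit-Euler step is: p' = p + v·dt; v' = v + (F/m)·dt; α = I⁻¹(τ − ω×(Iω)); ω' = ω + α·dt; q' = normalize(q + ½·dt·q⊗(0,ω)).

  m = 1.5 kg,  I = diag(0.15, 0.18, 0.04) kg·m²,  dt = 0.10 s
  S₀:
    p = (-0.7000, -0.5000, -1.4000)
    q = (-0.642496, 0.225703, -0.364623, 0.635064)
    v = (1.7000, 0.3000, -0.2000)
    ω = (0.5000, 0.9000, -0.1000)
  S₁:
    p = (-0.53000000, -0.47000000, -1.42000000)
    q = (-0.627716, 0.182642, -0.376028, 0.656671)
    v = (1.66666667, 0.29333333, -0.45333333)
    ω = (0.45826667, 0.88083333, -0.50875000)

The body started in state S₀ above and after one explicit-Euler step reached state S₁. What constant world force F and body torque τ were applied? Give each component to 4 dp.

v₁ − v₀ = (-0.03333333, -0.00666667, -0.25333333)
F = m·Δv/dt = (-0.5000, -0.1000, -3.8000)
ω₁ − ω₀ = (-0.04173333, -0.01916667, -0.40875000)
τ = I·(Δω/dt) + ω₀×(Iω₀) = (-0.0500, -0.0400, -0.1500)

F = (-0.5000, -0.1000, -3.8000)
τ = (-0.0500, -0.0400, -0.1500)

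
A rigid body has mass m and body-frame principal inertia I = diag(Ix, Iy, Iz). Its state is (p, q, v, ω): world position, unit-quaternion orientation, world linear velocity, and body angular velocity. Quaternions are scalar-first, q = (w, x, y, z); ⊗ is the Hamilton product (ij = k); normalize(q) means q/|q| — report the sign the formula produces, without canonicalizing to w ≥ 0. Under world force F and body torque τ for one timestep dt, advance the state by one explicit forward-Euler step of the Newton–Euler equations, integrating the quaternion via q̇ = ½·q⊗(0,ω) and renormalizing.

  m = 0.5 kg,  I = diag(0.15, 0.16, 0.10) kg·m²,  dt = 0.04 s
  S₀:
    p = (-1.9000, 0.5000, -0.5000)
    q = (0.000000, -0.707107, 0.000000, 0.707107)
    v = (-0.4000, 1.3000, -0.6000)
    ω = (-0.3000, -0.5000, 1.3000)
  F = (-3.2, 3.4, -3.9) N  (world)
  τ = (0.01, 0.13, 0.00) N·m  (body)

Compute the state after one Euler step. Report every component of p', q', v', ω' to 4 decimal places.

ω×(Iω) gyroscopic = (0.0390, -0.0195, 0.0015)
(τ − ω×Iω)/I = (-0.1933, 0.9344, -0.0150)
ω + α·dt = (-0.3077, -0.4626, 1.2994)
Hamilton product q⊗(0,ω) = (-1.1313712, 0.3535535, 0.7071070, 0.3535535)
updated quaternion q' = (-0.0226, -0.6998, 0.0141, 0.7139)
a = (-6.4000, 6.8000, -7.8000)
p' = p + v·dt = (-1.9160, 0.5520, -0.5240)
new velocity v' = (-0.6560, 1.5720, -0.9120)

p' = (-1.9160, 0.5520, -0.5240)
q' = (-0.0226, -0.6998, 0.0141, 0.7139)
v' = (-0.6560, 1.5720, -0.9120)
ω' = (-0.3077, -0.4626, 1.2994)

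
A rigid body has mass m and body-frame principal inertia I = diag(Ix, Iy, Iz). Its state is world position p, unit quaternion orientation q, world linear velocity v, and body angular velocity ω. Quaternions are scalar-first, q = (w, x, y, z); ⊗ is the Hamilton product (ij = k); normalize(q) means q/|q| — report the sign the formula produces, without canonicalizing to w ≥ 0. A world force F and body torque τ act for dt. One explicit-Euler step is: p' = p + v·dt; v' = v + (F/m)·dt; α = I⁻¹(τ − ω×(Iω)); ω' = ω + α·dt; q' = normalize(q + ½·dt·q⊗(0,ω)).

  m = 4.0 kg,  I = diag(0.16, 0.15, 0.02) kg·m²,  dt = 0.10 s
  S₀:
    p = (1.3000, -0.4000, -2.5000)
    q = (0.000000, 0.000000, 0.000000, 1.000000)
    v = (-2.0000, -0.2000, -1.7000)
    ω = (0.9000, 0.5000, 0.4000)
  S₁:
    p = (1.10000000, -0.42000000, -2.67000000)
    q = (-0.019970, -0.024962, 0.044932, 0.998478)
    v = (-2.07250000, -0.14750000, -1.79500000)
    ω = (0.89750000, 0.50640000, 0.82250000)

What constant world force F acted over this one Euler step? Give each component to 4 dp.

v₁ − v₀ = (-0.07250000, 0.05250000, -0.09500000)
applied force F = (-2.9000, 2.1000, -3.8000)

F = (-2.9000, 2.1000, -3.8000)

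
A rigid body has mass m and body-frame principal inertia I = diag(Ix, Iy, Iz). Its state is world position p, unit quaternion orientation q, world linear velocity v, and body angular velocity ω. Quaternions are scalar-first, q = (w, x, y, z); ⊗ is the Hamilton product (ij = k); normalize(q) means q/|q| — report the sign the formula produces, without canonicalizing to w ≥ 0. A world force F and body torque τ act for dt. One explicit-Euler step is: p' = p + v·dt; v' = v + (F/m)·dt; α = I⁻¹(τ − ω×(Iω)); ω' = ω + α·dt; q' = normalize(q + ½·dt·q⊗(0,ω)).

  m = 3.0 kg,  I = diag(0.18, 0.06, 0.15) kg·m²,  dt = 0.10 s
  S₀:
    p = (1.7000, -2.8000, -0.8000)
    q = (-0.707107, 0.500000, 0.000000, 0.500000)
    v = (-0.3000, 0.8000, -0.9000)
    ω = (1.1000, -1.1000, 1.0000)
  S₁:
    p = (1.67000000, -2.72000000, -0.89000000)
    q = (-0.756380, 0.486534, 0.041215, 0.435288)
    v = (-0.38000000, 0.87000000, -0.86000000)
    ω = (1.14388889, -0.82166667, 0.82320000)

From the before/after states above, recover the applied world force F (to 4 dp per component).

velocity change Δv = (-0.08000000, 0.07000000, 0.04000000)
F = m·Δv/dt = (-2.4000, 2.1000, 1.2000)

F = (-2.4000, 2.1000, 1.2000)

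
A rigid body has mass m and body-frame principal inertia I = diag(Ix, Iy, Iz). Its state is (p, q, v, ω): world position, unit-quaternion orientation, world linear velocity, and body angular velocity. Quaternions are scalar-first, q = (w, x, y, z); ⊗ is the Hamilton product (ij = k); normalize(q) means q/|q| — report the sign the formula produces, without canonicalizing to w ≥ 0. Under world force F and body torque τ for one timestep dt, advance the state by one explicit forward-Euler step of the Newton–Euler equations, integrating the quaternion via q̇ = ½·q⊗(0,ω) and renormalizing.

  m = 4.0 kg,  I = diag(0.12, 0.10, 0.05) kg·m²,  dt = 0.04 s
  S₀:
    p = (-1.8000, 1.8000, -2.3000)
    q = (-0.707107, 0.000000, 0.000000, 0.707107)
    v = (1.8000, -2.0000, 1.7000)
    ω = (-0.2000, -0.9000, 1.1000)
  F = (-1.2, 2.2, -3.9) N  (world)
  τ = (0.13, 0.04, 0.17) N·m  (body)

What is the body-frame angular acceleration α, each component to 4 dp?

precession coupling ω×(Iω) = (0.0495, -0.0154, -0.0036)
(τ − ω×Iω)/I = (0.6708, 0.5540, 3.4720)

α = (0.6708, 0.5540, 3.4720)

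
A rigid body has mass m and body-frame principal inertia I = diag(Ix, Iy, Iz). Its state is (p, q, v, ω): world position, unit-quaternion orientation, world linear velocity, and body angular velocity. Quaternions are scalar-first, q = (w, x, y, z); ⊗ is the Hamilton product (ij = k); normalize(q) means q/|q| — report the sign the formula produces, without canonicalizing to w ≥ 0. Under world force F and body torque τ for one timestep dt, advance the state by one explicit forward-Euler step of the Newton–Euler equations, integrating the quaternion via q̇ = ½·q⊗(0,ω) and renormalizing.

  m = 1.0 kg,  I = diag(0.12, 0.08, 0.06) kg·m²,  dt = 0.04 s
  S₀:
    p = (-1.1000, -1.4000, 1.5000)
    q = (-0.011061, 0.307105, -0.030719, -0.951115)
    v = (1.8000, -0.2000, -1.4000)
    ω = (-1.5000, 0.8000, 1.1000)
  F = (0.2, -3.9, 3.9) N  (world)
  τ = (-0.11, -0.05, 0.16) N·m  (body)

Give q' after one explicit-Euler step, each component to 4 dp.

q' = (0.0196, 0.3217, -0.0091, -0.9466)

2q̇ = q⊗(0,ω) = (1.5314592, 0.7436926, 1.0800082, 0.1874384)
q + ½dt·q⊗(0,ω), renormalized = (0.0196, 0.3217, -0.0091, -0.9466)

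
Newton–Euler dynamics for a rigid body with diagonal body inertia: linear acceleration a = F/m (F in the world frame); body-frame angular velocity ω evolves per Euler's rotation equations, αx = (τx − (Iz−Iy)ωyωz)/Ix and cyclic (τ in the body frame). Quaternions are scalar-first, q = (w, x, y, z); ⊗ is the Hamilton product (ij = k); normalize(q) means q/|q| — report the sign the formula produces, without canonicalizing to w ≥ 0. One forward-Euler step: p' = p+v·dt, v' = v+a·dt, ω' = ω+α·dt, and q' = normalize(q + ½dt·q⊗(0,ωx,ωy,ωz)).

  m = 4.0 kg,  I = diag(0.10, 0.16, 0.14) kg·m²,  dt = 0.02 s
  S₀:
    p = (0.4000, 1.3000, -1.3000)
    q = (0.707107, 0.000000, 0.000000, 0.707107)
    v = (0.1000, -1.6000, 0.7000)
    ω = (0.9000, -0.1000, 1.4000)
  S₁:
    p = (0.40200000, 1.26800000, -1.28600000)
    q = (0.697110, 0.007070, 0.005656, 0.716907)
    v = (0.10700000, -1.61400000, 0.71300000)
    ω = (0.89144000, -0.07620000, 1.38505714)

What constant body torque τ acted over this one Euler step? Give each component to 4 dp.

ω₁ − ω₀ = (-0.00856000, 0.02380000, -0.01494286)
I·α + gyro = (-0.0400, 0.1400, -0.1100)

τ = (-0.0400, 0.1400, -0.1100)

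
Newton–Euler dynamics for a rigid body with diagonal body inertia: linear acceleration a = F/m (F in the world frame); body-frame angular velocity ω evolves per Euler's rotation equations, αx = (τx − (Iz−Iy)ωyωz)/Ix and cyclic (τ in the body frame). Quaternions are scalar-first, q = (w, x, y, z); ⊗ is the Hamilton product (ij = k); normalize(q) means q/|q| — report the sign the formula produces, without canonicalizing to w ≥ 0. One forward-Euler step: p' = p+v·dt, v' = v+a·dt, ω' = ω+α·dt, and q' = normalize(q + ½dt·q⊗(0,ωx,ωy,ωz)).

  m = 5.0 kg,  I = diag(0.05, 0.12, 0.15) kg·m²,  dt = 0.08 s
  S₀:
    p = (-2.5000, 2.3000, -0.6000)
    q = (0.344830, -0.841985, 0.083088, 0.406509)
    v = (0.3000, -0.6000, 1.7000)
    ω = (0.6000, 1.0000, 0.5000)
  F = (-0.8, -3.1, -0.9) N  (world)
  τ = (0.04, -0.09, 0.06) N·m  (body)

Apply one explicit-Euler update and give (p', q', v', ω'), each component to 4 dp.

new position p' = (-2.4760, 2.2520, -0.4640)
new velocity v' = (0.2872, -0.6496, 1.6856)
precession coupling ω×(Iω) = (0.0150, -0.0300, 0.0420)
α = I⁻¹(τ − ω×Iω) = (0.5000, -0.5000, 0.1200)
new body rate ω' = (0.6400, 0.9600, 0.5096)
q⊗(0,ω) = (0.2188485, -0.1580670, 1.0097279, -0.7194228)
q' = normalize(q + ½dt·q⊗(0,ω)) = (0.3531, -0.8472, 0.1233, 0.3772)

p' = (-2.4760, 2.2520, -0.4640)
q' = (0.3531, -0.8472, 0.1233, 0.3772)
v' = (0.2872, -0.6496, 1.6856)
ω' = (0.6400, 0.9600, 0.5096)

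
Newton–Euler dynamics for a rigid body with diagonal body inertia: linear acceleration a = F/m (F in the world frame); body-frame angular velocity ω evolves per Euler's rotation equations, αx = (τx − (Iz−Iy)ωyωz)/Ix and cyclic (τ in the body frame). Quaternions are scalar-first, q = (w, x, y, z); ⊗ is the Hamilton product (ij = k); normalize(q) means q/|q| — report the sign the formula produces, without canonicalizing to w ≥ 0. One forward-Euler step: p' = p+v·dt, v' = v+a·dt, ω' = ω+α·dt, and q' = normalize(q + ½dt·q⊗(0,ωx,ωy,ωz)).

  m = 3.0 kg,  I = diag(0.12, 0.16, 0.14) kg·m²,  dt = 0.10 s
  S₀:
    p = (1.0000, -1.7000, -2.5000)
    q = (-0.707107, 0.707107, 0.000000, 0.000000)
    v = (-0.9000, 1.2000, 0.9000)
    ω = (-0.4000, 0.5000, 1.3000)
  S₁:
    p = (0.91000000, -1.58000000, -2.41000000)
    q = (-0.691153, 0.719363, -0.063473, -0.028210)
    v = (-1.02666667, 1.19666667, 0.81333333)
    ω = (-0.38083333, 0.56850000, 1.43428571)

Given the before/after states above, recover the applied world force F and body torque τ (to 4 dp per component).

F = (-3.8000, -0.1000, -2.6000)
τ = (0.0100, 0.1200, 0.1800)

Δv = v₁−v₀ = (-0.12666667, -0.00333333, -0.08666667)
m·(v₁−v₀)/dt = (-3.8000, -0.1000, -2.6000)
rate change Δω = (0.01916667, 0.06850000, 0.13428571)
applied torque τ = (0.0100, 0.1200, 0.1800)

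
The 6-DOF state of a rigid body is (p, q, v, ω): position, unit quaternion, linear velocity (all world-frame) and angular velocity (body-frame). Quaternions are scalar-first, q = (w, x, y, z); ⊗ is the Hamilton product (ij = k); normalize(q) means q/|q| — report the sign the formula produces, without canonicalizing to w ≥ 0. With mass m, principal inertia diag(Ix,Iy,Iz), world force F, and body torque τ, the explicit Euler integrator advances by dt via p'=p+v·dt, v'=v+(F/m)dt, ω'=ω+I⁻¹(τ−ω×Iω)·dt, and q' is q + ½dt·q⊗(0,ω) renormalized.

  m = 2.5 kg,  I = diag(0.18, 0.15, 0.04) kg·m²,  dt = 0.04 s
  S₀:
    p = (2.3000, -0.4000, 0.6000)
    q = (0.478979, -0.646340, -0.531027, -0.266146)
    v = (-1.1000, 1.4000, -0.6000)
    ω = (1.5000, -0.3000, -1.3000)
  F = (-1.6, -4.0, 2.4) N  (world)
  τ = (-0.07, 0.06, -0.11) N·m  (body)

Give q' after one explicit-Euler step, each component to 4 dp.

q' = (0.4879, -0.6193, -0.5582, -0.2586)

q⊗(0,ω) = (0.4642121, 1.3289598, -1.3831547, 0.3677698)
q' = normalize(q + ½dt·q⊗(0,ω)) = (0.4879, -0.6193, -0.5582, -0.2586)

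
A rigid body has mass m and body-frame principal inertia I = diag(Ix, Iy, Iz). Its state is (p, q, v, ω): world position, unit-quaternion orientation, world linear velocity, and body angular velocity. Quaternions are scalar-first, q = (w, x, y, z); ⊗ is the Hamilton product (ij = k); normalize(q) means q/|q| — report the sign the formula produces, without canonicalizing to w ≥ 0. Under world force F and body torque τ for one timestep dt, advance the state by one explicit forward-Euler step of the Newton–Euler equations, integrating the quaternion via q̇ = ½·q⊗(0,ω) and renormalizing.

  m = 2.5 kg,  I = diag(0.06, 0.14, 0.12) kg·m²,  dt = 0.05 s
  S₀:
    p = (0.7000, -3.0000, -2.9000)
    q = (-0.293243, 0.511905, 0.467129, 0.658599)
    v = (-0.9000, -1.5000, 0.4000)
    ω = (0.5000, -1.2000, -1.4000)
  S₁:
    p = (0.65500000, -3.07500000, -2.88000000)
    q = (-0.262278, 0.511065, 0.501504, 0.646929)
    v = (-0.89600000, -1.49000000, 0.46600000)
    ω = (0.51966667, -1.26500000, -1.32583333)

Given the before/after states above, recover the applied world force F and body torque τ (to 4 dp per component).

ω₁ − ω₀ = (0.01966667, -0.06500000, 0.07416667)
ω₀×(Iω₀) = (-0.0336, 0.0420, -0.0480)
τ = I·(Δω/dt) + ω₀×(Iω₀) = (-0.0100, -0.1400, 0.1300)
velocity change Δv = (0.00400000, 0.01000000, 0.06600000)
F = m·Δv/dt = (0.2000, 0.5000, 3.3000)

F = (0.2000, 0.5000, 3.3000)
τ = (-0.0100, -0.1400, 0.1300)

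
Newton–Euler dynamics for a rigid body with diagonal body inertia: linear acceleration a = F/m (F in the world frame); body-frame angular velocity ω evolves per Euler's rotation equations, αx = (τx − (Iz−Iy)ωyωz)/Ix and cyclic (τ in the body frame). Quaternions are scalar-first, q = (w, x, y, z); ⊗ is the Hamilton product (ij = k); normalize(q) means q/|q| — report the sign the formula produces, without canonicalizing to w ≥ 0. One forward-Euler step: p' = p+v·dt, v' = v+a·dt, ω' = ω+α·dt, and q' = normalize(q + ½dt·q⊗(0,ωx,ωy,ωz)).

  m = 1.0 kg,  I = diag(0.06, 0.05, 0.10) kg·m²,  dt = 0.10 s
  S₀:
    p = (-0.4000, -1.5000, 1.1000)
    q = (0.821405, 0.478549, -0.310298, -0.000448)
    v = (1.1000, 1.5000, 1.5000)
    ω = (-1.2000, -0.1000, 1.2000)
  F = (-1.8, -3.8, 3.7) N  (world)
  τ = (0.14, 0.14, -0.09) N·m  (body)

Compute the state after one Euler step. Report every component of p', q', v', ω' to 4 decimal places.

new position p' = (-0.2900, -1.3500, 1.2500)
v + (F/m)dt = (0.9200, 1.1200, 1.8700)
ω×(Iω) gyroscopic = (-0.0060, 0.0576, -0.0012)
(τ − ω×Iω)/I = (2.4333, 1.6480, -0.8880)
ω' = ω + α·dt = (-0.9567, 0.0648, 1.1112)
q⊗(0,ω) = (0.5437666, -1.3580884, -0.6558617, 0.5654735)
updated quaternion q' = (0.8455, 0.4092, -0.3419, 0.0277)

p' = (-0.2900, -1.3500, 1.2500)
q' = (0.8455, 0.4092, -0.3419, 0.0277)
v' = (0.9200, 1.1200, 1.8700)
ω' = (-0.9567, 0.0648, 1.1112)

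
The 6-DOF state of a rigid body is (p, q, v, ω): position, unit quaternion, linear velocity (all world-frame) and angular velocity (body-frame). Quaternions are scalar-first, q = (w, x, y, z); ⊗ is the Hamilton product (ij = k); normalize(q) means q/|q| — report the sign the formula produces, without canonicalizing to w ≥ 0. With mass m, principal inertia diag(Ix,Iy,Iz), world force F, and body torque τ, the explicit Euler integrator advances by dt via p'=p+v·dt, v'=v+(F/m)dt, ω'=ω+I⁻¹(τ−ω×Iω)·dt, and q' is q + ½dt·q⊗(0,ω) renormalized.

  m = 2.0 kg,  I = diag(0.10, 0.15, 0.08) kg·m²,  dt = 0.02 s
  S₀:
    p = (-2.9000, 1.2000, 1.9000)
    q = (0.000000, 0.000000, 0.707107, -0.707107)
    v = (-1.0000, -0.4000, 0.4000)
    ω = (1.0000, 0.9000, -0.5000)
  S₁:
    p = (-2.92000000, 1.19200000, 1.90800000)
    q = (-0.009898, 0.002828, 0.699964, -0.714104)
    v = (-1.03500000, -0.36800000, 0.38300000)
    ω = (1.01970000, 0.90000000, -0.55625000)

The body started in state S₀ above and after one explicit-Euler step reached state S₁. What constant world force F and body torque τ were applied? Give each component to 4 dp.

F = (-3.5000, 3.2000, -1.7000)
τ = (0.1300, -0.0100, -0.1800)

v₁ − v₀ = (-0.03500000, 0.03200000, -0.01700000)
F = m·Δv/dt = (-3.5000, 3.2000, -1.7000)
rate change Δω = (0.01970000, 0.00000000, -0.05625000)
applied torque τ = (0.1300, -0.0100, -0.1800)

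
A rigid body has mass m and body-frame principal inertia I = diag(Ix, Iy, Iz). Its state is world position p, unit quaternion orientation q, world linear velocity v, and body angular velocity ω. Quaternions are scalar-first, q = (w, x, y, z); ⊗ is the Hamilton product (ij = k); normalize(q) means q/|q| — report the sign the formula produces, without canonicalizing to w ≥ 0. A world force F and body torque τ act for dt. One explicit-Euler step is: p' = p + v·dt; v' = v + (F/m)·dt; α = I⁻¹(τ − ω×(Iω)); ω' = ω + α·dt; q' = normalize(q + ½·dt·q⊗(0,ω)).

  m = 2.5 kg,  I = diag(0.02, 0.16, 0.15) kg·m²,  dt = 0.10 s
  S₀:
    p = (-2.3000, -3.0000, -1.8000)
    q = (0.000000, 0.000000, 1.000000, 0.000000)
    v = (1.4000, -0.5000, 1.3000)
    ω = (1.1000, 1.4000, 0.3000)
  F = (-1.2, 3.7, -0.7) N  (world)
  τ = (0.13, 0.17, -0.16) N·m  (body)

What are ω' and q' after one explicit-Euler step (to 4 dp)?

ω' = (1.7710, 1.5331, 0.0496)
q' = (-0.0697, 0.0149, 0.9959, -0.0548)

precession coupling ω×(Iω) = (-0.0042, -0.0429, 0.2156)
(τ − ω×Iω)/I = (6.7100, 1.3306, -2.5040)
new body rate ω' = (1.7710, 1.5331, 0.0496)
q⊗(0,ω) = (-1.4000000, 0.3000000, 0.0000000, -1.1000000)
updated quaternion q' = (-0.0697, 0.0149, 0.9959, -0.0548)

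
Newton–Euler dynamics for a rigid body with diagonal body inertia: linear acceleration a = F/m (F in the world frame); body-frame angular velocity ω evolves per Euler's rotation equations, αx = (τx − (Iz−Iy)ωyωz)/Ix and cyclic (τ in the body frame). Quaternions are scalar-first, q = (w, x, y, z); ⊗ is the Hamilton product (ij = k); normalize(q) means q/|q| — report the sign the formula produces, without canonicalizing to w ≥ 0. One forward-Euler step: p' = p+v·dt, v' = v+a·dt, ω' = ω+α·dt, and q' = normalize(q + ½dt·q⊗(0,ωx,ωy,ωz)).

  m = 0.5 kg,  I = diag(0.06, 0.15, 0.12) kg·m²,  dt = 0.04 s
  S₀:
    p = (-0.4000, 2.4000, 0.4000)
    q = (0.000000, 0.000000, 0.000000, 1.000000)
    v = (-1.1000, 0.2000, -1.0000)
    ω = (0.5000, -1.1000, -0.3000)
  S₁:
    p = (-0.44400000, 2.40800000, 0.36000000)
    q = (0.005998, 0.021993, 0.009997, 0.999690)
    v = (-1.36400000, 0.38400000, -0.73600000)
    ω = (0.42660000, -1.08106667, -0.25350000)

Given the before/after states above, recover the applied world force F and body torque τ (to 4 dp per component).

F = (-3.3000, 2.3000, 3.3000)
τ = (-0.1200, 0.0800, 0.0900)

velocity change Δv = (-0.26400000, 0.18400000, 0.26400000)
F = m·Δv/dt = (-3.3000, 2.3000, 3.3000)
Δω = ω₁−ω₀ = (-0.07340000, 0.01893333, 0.04650000)
I·α + gyro = (-0.1200, 0.0800, 0.0900)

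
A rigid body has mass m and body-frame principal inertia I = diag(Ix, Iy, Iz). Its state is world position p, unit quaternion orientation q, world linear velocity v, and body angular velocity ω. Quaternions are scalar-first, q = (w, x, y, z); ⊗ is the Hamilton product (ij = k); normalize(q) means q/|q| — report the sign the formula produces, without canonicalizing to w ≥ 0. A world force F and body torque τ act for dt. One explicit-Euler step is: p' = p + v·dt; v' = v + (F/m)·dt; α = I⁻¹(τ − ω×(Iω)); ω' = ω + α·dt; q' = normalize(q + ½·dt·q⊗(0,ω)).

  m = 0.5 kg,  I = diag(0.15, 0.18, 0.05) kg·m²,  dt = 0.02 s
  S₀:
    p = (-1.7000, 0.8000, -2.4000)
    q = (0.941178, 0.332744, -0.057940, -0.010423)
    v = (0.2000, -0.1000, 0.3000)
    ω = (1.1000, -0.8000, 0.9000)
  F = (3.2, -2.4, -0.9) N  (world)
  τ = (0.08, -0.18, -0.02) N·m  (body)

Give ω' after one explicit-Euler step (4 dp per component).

ω' = (1.0982, -0.8310, 0.9026)

precession coupling ω×(Iω) = (0.0936, 0.0990, -0.0264)
(τ − ω×Iω)/I = (-0.0907, -1.5500, 0.1280)
ω + α·dt = (1.0982, -0.8310, 0.9026)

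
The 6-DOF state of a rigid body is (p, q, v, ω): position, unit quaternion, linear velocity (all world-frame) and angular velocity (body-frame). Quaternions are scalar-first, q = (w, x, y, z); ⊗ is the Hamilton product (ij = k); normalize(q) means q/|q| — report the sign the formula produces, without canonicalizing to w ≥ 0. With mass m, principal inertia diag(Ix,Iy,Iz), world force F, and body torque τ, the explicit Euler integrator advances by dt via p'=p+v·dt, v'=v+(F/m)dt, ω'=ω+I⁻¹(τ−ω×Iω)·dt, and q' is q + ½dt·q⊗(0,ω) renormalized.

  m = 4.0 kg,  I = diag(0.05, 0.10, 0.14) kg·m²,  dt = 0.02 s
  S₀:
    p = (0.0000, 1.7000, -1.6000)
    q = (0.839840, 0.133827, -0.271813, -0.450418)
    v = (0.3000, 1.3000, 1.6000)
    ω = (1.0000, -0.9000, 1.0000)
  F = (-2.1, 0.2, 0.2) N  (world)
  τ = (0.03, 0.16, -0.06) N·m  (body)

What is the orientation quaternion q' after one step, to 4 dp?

Hamilton product q⊗(0,ω) = (0.0719593, 0.1626508, -1.3401010, 0.9912087)
q' = normalize(q + ½dt·q⊗(0,ω)) = (0.8404, 0.1354, -0.2852, -0.4404)

q' = (0.8404, 0.1354, -0.2852, -0.4404)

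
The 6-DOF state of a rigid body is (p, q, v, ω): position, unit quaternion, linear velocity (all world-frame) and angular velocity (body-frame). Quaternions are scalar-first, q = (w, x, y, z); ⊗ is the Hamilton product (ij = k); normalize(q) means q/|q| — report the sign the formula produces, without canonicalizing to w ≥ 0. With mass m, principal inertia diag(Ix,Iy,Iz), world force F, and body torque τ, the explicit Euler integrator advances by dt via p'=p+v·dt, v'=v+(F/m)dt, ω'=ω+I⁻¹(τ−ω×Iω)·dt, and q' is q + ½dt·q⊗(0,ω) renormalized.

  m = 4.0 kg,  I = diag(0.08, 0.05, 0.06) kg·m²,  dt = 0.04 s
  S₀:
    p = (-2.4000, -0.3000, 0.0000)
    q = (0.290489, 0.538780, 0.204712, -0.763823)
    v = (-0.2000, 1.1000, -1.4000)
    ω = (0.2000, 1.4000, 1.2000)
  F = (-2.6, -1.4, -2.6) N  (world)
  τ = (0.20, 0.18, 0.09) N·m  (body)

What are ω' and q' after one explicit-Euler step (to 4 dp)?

ω×(Iω) gyroscopic = (0.0168, 0.0048, -0.0084)
α = I⁻¹(τ − ω×Iω) = (2.2900, 3.5040, 1.6400)
ω + α·dt = (0.2916, 1.5402, 1.2656)
q⊗(0,ω) = (0.5222348, 1.3731044, -0.3926160, 1.0619364)
q + ½dt·q⊗(0,ω), renormalized = (0.3007, 0.5659, 0.1967, -0.7421)

ω' = (0.2916, 1.5402, 1.2656)
q' = (0.3007, 0.5659, 0.1967, -0.7421)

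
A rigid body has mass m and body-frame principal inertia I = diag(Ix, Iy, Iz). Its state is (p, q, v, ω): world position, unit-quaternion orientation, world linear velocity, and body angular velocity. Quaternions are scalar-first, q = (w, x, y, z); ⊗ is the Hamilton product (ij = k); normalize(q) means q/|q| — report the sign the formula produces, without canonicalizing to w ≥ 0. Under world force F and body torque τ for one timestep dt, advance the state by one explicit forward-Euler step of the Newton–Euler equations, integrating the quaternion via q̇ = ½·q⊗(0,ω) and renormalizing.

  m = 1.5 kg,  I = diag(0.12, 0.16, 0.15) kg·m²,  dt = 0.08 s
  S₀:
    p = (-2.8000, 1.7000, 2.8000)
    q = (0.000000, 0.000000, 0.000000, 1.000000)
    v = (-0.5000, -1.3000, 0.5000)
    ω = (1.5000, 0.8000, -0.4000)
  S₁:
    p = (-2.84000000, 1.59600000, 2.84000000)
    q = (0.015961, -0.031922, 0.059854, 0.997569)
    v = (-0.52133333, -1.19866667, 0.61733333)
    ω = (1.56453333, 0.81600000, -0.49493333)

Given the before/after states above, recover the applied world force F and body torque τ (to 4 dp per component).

ω₁ − ω₀ = (0.06453333, 0.01600000, -0.09493333)
ω₀×(Iω₀) = (0.0032, 0.0180, 0.0480)
I·α + gyro = (0.1000, 0.0500, -0.1300)
v₁ − v₀ = (-0.02133333, 0.10133333, 0.11733333)
F = m·Δv/dt = (-0.4000, 1.9000, 2.2000)

F = (-0.4000, 1.9000, 2.2000)
τ = (0.1000, 0.0500, -0.1300)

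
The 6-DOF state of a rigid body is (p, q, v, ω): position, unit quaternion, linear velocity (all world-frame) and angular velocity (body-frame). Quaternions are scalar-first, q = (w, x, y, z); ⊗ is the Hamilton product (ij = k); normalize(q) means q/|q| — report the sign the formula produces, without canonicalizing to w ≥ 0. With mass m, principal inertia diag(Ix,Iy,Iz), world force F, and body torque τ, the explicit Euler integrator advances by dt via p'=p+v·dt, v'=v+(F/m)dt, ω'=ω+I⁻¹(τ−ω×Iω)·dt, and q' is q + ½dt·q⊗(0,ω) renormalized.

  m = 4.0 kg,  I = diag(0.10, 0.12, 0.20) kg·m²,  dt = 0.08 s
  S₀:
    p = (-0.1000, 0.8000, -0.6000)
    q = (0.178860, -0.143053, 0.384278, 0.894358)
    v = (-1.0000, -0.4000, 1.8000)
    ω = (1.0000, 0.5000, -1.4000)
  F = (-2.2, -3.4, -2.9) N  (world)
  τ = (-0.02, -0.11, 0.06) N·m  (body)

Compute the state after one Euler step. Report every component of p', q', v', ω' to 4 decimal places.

(τ − ω×Iω)/I = (0.3600, -2.0833, 0.2500)
ω' = ω + α·dt = (1.0288, 0.3333, -1.3800)
q⊗(0,ω) = (1.2030152, -0.8063082, 0.7835138, -0.7062085)
updated quaternion q' = (0.2264, -0.1749, 0.4146, 0.8639)
new position p' = (-0.1800, 0.7680, -0.4560)
new velocity v' = (-1.0440, -0.4680, 1.7420)

p' = (-0.1800, 0.7680, -0.4560)
q' = (0.2264, -0.1749, 0.4146, 0.8639)
v' = (-1.0440, -0.4680, 1.7420)
ω' = (1.0288, 0.3333, -1.3800)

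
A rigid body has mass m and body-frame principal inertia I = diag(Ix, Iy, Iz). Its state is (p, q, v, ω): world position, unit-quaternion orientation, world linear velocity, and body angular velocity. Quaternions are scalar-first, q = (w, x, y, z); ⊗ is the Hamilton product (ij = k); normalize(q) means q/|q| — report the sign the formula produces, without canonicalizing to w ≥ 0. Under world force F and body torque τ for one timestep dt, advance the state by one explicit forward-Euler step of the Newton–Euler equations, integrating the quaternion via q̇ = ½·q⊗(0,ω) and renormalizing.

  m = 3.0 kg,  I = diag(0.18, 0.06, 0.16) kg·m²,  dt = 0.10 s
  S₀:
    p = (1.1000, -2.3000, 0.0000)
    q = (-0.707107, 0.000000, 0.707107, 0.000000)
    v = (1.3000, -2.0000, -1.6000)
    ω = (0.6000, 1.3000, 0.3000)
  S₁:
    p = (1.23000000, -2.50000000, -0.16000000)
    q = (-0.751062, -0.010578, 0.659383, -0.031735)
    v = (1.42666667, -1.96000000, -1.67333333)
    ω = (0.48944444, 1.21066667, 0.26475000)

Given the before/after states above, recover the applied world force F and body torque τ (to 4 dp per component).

F = (3.8000, 1.2000, -2.2000)
τ = (-0.1600, -0.0500, -0.1500)

rate change Δω = (-0.11055556, -0.08933333, -0.03525000)
I·α + gyro = (-0.1600, -0.0500, -0.1500)
v₁ − v₀ = (0.12666667, 0.04000000, -0.07333333)
F = m·Δv/dt = (3.8000, 1.2000, -2.2000)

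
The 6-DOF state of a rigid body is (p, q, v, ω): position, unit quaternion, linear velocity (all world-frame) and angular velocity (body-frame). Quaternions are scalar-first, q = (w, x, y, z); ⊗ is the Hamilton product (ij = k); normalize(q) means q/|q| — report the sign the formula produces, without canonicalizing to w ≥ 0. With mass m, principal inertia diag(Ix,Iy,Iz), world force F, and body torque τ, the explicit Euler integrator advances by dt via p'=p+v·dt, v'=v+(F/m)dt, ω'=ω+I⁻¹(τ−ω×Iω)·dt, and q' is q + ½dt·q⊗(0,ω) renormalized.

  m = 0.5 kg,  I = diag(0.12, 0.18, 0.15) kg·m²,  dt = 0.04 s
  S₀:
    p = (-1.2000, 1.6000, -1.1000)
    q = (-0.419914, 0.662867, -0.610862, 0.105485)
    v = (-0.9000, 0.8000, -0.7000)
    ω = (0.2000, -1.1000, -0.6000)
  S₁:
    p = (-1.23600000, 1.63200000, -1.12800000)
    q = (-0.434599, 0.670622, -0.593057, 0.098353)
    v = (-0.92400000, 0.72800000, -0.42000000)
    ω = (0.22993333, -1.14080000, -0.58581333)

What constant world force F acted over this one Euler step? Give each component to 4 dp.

velocity change Δv = (-0.02400000, -0.07200000, 0.28000000)
applied force F = (-0.3000, -0.9000, 3.5000)

F = (-0.3000, -0.9000, 3.5000)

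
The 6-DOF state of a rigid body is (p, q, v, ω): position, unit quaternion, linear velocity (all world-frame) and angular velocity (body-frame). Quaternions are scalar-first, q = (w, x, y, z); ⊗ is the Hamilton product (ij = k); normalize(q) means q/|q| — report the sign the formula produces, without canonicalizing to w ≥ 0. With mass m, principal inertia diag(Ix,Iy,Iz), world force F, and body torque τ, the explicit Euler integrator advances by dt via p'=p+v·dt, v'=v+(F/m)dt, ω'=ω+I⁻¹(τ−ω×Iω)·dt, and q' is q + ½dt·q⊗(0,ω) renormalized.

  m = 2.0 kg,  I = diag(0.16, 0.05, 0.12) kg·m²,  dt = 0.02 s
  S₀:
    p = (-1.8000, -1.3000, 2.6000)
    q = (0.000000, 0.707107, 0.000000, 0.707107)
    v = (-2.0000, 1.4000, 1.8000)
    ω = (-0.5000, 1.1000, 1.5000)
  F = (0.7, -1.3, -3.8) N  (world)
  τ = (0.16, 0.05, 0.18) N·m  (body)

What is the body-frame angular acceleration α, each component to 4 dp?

α = (0.2781, 1.6000, 0.9958)

gyro term ω×Iω = (0.1155, -0.0300, 0.0605)
(τ − ω×Iω)/I = (0.2781, 1.6000, 0.9958)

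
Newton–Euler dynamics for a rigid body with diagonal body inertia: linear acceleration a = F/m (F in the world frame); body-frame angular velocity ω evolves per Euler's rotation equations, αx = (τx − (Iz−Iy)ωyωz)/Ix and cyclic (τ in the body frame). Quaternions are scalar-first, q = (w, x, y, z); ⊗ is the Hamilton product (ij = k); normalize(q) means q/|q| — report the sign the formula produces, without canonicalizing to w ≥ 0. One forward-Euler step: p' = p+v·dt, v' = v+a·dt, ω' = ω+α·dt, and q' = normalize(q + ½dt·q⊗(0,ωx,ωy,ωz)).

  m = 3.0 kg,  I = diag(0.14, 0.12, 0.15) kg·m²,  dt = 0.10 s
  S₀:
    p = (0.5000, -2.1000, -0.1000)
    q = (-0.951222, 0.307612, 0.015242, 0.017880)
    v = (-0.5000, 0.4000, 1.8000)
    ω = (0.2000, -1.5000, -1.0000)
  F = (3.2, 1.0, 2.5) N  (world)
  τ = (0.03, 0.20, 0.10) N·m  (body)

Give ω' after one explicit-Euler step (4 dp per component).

ω' = (0.1893, -1.3350, -0.9373)

precession coupling ω×(Iω) = (0.0450, 0.0020, 0.0060)
angular accel α = (-0.1071, 1.6500, 0.6267)
new body rate ω' = (0.1893, -1.3350, -0.9373)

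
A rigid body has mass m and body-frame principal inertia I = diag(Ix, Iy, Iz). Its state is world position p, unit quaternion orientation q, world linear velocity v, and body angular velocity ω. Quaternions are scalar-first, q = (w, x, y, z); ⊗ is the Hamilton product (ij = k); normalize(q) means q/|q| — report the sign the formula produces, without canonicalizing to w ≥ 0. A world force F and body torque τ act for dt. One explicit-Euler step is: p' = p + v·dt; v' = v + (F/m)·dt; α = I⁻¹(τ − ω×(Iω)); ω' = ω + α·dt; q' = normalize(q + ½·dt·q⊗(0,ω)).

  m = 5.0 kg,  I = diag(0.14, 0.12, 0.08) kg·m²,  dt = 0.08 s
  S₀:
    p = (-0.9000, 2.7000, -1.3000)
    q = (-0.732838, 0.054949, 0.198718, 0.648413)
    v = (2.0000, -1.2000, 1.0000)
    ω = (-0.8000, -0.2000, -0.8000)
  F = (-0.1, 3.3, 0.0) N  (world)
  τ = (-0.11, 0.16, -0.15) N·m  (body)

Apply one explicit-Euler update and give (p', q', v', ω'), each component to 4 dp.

a = F/m = (-0.0200, 0.6600, 0.0000)
p + v·dt = (-0.7400, 2.6040, -1.2200)
new velocity v' = (1.9984, -1.1472, 1.0000)
precession coupling ω×(Iω) = (-0.0064, 0.0384, -0.0032)
angular accel α = (-0.7400, 1.0133, -1.8350)
ω + α·dt = (-0.8592, -0.1189, -0.9468)
Hamilton product q⊗(0,ω) = (0.6024332, 0.5569786, -0.3282036, 0.7342550)
q' = normalize(q + ½dt·q⊗(0,ω)) = (-0.7080, 0.0771, 0.1854, 0.6771)

p' = (-0.7400, 2.6040, -1.2200)
q' = (-0.7080, 0.0771, 0.1854, 0.6771)
v' = (1.9984, -1.1472, 1.0000)
ω' = (-0.8592, -0.1189, -0.9468)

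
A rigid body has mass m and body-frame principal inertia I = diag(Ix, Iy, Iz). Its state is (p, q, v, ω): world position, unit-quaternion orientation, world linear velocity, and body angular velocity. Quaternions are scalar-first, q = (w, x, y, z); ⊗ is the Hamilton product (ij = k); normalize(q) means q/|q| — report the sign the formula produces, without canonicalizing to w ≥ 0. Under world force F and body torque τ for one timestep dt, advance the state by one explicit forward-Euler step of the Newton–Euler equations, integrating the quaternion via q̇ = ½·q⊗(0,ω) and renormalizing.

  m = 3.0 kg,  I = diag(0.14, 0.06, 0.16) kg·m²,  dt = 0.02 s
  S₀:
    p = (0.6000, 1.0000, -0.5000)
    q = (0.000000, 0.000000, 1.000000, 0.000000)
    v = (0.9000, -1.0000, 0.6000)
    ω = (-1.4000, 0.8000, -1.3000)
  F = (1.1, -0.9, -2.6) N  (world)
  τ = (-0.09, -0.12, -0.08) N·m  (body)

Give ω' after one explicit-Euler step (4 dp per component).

ω' = (-1.3980, 0.7721, -1.3212)

angular accel α = (0.1000, -1.3933, -1.0600)
ω + α·dt = (-1.3980, 0.7721, -1.3212)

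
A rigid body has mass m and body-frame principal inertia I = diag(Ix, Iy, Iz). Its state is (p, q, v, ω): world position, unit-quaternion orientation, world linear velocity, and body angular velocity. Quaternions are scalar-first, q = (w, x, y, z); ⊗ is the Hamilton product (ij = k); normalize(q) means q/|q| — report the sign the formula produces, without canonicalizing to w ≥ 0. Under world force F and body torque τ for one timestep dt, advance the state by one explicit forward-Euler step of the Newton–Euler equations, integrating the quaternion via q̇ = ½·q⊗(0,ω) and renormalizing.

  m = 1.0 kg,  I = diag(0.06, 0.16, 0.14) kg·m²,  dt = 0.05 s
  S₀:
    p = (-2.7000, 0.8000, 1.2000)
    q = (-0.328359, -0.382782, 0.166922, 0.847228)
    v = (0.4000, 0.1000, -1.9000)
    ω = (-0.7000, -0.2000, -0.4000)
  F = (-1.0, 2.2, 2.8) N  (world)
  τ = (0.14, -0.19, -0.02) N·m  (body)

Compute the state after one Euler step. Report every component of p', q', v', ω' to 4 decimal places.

p' = (-2.6800, 0.8050, 1.1050)
q' = (-0.3257, -0.3744, 0.1499, 0.8552)
v' = (0.3500, 0.2100, -1.7600)
ω' = (-0.5820, -0.2524, -0.4121)

gyro term ω×Iω = (-0.0016, -0.0224, 0.0140)
α = I⁻¹(τ − ω×Iω) = (2.3600, -1.0475, -0.2429)
ω' = ω + α·dt = (-0.5820, -0.2524, -0.4121)
2q̇ = q⊗(0,ω) = (0.1043282, 0.3325281, -0.6805006, 0.3247454)
q + ½dt·q⊗(0,ω), renormalized = (-0.3257, -0.3744, 0.1499, 0.8552)
a = F/m = (-1.0000, 2.2000, 2.8000)
p' = p + v·dt = (-2.6800, 0.8050, 1.1050)
v' = v + a·dt = (0.3500, 0.2100, -1.7600)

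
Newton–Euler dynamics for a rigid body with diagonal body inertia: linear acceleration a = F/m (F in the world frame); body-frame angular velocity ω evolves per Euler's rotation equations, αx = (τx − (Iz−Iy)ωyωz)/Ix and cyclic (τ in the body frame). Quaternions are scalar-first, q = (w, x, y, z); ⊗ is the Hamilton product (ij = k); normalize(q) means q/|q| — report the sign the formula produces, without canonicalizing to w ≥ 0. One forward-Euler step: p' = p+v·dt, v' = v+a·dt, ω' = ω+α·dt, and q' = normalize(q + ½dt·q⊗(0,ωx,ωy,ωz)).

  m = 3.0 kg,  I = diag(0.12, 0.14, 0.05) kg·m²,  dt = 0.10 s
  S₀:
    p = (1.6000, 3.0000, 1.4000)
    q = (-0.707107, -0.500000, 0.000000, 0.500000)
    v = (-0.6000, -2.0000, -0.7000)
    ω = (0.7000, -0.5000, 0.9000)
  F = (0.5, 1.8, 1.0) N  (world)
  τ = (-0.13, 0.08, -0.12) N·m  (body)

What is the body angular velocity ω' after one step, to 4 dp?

gyro term ω×Iω = (0.0405, 0.0441, -0.0070)
α = I⁻¹(τ − ω×Iω) = (-1.4208, 0.2564, -2.2600)
new body rate ω' = (0.5579, -0.4744, 0.6740)

ω' = (0.5579, -0.4744, 0.6740)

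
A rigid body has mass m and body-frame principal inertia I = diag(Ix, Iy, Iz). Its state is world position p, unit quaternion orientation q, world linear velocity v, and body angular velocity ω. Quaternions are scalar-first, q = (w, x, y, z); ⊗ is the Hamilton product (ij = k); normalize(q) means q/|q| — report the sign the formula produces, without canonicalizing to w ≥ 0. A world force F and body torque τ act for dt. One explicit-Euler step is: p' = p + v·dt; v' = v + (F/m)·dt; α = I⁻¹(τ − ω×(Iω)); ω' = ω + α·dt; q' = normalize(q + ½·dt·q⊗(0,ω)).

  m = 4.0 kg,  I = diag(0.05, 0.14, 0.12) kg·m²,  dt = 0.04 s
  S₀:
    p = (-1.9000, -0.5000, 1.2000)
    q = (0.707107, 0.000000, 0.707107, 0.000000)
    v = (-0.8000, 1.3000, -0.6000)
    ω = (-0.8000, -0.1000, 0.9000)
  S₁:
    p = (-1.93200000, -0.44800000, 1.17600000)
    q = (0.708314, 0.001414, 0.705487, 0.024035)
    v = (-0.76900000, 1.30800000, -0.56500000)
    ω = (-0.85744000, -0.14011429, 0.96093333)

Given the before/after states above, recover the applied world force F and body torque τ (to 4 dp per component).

Δω = ω₁−ω₀ = (-0.05744000, -0.04011429, 0.06093333)
ω₀×(Iω₀) = (0.0018, 0.0504, 0.0072)
applied torque τ = (-0.0700, -0.0900, 0.1900)
velocity change Δv = (0.03100000, 0.00800000, 0.03500000)
F = m·Δv/dt = (3.1000, 0.8000, 3.5000)

F = (3.1000, 0.8000, 3.5000)
τ = (-0.0700, -0.0900, 0.1900)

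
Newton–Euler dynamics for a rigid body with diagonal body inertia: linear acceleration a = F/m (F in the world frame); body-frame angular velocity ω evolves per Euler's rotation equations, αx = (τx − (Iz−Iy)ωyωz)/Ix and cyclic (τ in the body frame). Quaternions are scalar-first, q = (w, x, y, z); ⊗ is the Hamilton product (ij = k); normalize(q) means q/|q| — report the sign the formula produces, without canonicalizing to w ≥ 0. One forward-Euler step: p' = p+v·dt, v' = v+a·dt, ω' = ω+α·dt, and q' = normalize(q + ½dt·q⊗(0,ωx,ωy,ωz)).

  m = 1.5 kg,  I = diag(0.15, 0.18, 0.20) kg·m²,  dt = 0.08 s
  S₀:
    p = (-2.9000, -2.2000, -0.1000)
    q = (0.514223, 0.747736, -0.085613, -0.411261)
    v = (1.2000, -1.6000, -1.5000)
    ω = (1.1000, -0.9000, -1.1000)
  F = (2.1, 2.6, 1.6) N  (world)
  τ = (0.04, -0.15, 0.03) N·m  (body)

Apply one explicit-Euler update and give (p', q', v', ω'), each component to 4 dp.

p' = (-2.8040, -2.3280, -0.2200)
q' = (0.4590, 0.7574, -0.0891, -0.4559)
v' = (1.3120, -1.4613, -1.4147)
ω' = (1.1108, -0.9936, -1.0761)

(τ − ω×Iω)/I = (0.1347, -1.1694, 0.2985)
new body rate ω' = (1.1108, -0.9936, -1.0761)
2q̇ = q⊗(0,ω) = (-1.3519484, 0.2896847, -0.0926782, -1.1444334)
q + ½dt·q⊗(0,ω), renormalized = (0.4590, 0.7574, -0.0891, -0.4559)
a = F/m = (1.4000, 1.7333, 1.0667)
p' = p + v·dt = (-2.8040, -2.3280, -0.2200)
v' = v + a·dt = (1.3120, -1.4613, -1.4147)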